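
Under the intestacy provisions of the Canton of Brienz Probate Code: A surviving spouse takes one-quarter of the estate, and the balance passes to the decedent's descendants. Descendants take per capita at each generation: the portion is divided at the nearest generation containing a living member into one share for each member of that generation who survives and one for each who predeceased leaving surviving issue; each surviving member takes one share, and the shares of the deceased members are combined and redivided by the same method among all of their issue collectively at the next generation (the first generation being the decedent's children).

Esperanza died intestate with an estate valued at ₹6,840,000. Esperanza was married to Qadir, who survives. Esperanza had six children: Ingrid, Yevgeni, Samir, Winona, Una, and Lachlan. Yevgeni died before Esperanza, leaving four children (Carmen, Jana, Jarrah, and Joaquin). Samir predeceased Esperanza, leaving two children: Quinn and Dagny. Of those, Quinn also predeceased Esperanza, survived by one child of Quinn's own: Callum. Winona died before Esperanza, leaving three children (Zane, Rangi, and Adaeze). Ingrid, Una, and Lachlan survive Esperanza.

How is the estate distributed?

Qadir: ₹1,710,000; Ingrid: ₹855,000; Carmen: ₹285,000; Jana: ₹285,000; Jarrah: ₹285,000; Joaquin: ₹285,000; Callum: ₹285,000; Dagny: ₹285,000; Zane: ₹285,000; Rangi: ₹285,000; Adaeze: ₹285,000; Una: ₹855,000; Lachlan: ₹855,000

Qadir takes one-quarter of ₹6,840,000 = ₹1,710,000. The remaining ₹5,130,000 passes to the descendants.
The descendants' portion (₹5,130,000) is divided at the children's generation into 6 shares of ₹855,000. Ingrid, Una, and Lachlan each take ₹855,000. The 3 shares of the deceased (Yevgeni, Samir, and Winona) are combined into a pool of ₹2,565,000.
That pool (₹2,565,000) is divided at the grandchildren's generation into 9 shares of ₹285,000. Carmen, Jana, Jarrah, Joaquin, Dagny, Zane, Rangi, and Adaeze each take ₹285,000. The remaining share for the deceased Quinn (₹285,000) is carried to the next generation.
That pool (₹285,000) passes entirely to Callum, the sole taker at the great-grandchildren's generation.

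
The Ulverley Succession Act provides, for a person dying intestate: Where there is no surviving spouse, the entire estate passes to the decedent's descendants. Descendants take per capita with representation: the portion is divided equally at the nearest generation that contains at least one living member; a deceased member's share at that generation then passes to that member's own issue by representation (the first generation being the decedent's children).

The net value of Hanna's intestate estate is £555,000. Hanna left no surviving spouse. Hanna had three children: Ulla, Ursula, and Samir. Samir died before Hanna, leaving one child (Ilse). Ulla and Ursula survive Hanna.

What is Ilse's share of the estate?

Ilse receives £185,000.

The entire £555,000 passes to the descendants.
That amount (£555,000) is divided into 3 shares of £185,000: Ulla and Ursula each take £185,000; Samir's £185,000 share passes to Samir's issue.
Samir's share (£185,000) passes entirely to Ilse.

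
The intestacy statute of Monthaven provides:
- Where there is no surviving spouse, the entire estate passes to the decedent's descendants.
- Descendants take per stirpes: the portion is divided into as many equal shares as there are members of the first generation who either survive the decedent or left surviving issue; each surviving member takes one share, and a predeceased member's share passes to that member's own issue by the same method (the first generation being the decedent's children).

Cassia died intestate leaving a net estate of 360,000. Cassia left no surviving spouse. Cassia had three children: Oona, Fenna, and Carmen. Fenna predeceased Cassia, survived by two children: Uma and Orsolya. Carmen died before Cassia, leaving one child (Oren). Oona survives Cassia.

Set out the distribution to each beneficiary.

The entire 360,000 passes to the descendants.
That amount (360,000) is divided into 3 shares of 120,000: Oona takes 120,000; Fenna's 120,000 share passes to Fenna's issue; Carmen's 120,000 share passes to Carmen's issue.
Fenna's share (120,000) is divided into 2 shares of 60,000: Uma and Orsolya each take 60,000.
Carmen's share (120,000) passes entirely to Oren.

Oona: 120,000; Uma: 60,000; Orsolya: 60,000; Oren: 120,000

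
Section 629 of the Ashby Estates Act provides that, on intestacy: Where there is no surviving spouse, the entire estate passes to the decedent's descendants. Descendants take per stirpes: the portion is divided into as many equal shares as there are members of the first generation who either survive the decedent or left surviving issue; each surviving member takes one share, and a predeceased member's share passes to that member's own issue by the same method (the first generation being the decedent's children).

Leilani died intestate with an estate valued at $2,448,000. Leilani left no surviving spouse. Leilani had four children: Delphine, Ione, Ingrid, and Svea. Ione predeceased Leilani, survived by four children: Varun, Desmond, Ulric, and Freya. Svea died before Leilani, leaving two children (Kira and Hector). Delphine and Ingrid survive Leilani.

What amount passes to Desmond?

Desmond receives $153,000.

The entire $2,448,000 passes to the descendants.
That amount ($2,448,000) is divided into 4 shares of $612,000: Delphine and Ingrid each take $612,000; Ione's $612,000 share passes to Ione's issue; Svea's $612,000 share passes to Svea's issue.
Ione's share ($612,000) is divided into 4 shares of $153,000: Varun, Desmond, Ulric, and Freya each take $153,000.
Svea's share ($612,000) is divided into 2 shares of $306,000: Kira and Hector each take $306,000.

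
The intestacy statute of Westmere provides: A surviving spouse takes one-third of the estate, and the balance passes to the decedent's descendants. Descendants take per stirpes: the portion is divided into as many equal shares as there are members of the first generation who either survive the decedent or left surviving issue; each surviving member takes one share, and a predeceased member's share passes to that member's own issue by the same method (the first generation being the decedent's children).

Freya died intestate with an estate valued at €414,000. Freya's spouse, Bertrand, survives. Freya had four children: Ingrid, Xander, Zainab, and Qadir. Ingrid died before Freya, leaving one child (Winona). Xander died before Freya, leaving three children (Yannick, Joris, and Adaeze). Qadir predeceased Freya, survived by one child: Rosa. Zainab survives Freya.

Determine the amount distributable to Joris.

Bertrand takes one-third of €414,000 = €138,000. The remaining €276,000 passes to the descendants.
The descendants' portion (€276,000) is divided into 4 shares of €69,000: Zainab takes €69,000; Ingrid's €69,000 share passes to Ingrid's issue; Xander's €69,000 share passes to Xander's issue; Qadir's €69,000 share passes to Qadir's issue.
Ingrid's share (€69,000) passes entirely to Winona.
Xander's share (€69,000) is divided into 3 shares of €23,000: Yannick, Joris, and Adaeze each take €23,000.
Qadir's share (€69,000) passes entirely to Rosa.

Joris receives €23,000.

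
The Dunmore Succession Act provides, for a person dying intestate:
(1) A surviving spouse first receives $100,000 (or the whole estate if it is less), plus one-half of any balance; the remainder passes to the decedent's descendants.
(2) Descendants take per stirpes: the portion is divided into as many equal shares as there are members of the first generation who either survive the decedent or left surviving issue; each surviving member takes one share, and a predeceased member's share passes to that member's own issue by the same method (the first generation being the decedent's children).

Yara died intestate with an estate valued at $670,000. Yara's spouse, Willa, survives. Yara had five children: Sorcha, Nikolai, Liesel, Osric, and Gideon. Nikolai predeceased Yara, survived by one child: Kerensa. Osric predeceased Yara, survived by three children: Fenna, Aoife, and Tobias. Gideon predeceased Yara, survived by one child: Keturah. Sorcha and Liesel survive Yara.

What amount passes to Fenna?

Fenna receives $19,000.

Willa first takes $100,000, leaving a balance of $570,000. Willa then takes one-half of the balance ($285,000), for a total of $385,000. The remaining $285,000 passes to the descendants.
The descendants' portion ($285,000) is divided into 5 shares of $57,000: Sorcha and Liesel each take $57,000; Nikolai's $57,000 share passes to Nikolai's issue; Osric's $57,000 share passes to Osric's issue; Gideon's $57,000 share passes to Gideon's issue.
Nikolai's share ($57,000) passes entirely to Kerensa.
Osric's share ($57,000) is divided into 3 shares of $19,000: Fenna, Aoife, and Tobias each take $19,000.
Gideon's share ($57,000) passes entirely to Keturah.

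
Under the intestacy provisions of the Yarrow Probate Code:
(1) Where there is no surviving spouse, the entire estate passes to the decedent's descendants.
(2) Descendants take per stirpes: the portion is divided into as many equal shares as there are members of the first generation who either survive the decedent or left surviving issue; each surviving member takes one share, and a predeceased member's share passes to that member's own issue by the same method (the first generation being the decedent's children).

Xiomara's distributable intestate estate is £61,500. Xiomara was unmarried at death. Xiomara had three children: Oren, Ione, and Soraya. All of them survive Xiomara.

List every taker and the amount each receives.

The entire £61,500 passes to the descendants.
That amount (£61,500) is divided into 3 shares of £20,500: Oren, Ione, and Soraya each take £20,500.

Oren: £20,500; Ione: £20,500; Soraya: £20,500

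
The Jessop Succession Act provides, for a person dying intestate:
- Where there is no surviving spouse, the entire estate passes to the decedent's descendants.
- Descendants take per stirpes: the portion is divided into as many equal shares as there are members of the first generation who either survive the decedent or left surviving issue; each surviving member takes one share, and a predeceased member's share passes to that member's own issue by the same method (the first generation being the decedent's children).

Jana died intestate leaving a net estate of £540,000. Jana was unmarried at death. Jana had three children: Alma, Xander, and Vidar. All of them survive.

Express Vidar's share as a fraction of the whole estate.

The entire £540,000 passes to the descendants.
That amount (£540,000) is divided into 3 shares of £180,000: Alma, Xander, and Vidar each take £180,000.

Vidar receives 1/3 of the estate.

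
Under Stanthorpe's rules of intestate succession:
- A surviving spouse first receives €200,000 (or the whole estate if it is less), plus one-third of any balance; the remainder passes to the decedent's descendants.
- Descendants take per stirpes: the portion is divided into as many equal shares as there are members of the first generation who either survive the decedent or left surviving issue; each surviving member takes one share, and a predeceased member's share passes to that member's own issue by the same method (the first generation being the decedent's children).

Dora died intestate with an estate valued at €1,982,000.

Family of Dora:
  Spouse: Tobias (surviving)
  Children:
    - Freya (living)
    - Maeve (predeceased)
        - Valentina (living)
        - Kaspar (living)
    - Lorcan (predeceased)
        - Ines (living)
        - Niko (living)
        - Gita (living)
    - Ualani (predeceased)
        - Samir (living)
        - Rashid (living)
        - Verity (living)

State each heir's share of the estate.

Tobias: €794,000; Freya: €297,000; Valentina: €148,500; Kaspar: €148,500; Ines: €99,000; Niko: €99,000; Gita: €99,000; Samir: €99,000; Rashid: €99,000; Verity: €99,000

Tobias first takes €200,000, leaving a balance of €1,782,000. Tobias then takes one-third of the balance (€594,000), for a total of €794,000. The remaining €1,188,000 passes to the descendants.
The descendants' portion (€1,188,000) is divided into 4 shares of €297,000: Freya takes €297,000; Maeve's €297,000 share passes to Maeve's issue; Lorcan's €297,000 share passes to Lorcan's issue; Ualani's €297,000 share passes to Ualani's issue.
Maeve's share (€297,000) is divided into 2 shares of €148,500: Valentina and Kaspar each take €148,500.
Lorcan's share (€297,000) is divided into 3 shares of €99,000: Ines, Niko, and Gita each take €99,000.
Ualani's share (€297,000) is divided into 3 shares of €99,000: Samir, Rashid, and Verity each take €99,000.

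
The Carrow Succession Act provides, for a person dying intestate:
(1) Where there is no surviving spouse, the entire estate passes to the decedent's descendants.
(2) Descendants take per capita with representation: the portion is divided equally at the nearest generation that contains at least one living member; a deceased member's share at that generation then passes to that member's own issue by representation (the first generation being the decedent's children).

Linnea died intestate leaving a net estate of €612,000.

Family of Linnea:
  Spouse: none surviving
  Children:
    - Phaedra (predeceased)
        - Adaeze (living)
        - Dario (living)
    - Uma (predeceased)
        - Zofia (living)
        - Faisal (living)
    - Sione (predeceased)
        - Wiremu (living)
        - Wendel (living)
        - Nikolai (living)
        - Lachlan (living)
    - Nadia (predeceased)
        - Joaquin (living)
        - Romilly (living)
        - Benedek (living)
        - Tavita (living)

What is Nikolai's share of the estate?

Nikolai receives €51,000.

The entire €612,000 passes to the descendants.
No child survives, so the initial division is made at the grandchildren's generation.
That amount (€612,000) is divided into 12 shares of €51,000: Adaeze, Dario, Zofia, Faisal, Wiremu, Wendel, Nikolai, Lachlan, Joaquin, Romilly, Benedek, and Tavita each take €51,000.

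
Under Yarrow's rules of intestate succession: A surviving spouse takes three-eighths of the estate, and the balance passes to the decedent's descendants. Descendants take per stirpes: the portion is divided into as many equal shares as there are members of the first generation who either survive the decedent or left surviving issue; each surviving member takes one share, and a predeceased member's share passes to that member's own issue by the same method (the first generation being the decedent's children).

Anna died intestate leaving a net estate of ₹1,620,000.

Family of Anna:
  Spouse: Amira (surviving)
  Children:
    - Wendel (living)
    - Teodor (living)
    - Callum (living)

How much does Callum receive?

Callum receives ₹337,500.

Amira takes three-eighths of ₹1,620,000 = ₹607,500. The remaining ₹1,012,500 passes to the descendants.
The descendants' portion (₹1,012,500) is divided into 3 shares of ₹337,500: Wendel, Teodor, and Callum each take ₹337,500.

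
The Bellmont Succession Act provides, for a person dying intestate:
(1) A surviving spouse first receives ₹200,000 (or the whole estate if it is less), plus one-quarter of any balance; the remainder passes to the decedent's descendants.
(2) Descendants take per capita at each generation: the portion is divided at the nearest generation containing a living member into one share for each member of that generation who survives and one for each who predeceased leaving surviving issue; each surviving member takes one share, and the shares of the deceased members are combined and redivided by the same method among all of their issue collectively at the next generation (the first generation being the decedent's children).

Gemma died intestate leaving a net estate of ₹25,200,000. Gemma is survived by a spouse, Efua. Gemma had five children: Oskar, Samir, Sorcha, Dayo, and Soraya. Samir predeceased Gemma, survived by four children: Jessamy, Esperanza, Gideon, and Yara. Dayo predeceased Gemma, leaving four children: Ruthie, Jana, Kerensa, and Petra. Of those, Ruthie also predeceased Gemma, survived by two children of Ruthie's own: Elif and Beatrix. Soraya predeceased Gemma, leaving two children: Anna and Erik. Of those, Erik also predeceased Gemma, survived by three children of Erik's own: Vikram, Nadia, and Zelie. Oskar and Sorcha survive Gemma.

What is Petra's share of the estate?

Petra receives ₹1,125,000.

Efua first takes ₹200,000, leaving a balance of ₹25,000,000. Efua then takes one-quarter of the balance (₹6,250,000), for a total of ₹6,450,000. The remaining ₹18,750,000 passes to the descendants.
The descendants' portion (₹18,750,000) is divided at the children's generation into 5 shares of ₹3,750,000. Oskar and Sorcha each take ₹3,750,000. The 3 shares of the deceased (Samir, Dayo, and Soraya) are combined into a pool of ₹11,250,000.
That pool (₹11,250,000) is divided at the grandchildren's generation into 10 shares of ₹1,125,000. Jessamy, Esperanza, Gideon, Yara, Jana, Kerensa, Petra, and Anna each take ₹1,125,000. The 2 shares of the deceased (Ruthie and Erik) are combined into a pool of ₹2,250,000.
That pool (₹2,250,000) is divided at the great-grandchildren's generation equally among Elif, Beatrix, Vikram, Nadia, and Zelie: ₹450,000 each.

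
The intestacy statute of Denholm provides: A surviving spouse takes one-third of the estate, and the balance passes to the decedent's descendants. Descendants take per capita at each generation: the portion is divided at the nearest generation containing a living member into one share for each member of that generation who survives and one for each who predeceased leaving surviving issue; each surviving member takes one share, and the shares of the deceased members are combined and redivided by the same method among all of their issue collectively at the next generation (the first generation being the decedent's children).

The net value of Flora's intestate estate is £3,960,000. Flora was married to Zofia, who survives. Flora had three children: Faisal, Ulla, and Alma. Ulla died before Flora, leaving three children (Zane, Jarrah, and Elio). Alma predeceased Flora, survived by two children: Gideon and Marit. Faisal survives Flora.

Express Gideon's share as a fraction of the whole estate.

Gideon receives 4/45 of the estate.

Zofia takes one-third of £3,960,000 = £1,320,000. The remaining £2,640,000 passes to the descendants.
The descendants' portion (£2,640,000) is divided at the children's generation into 3 shares of £880,000. Faisal takes £880,000. The 2 shares of the deceased (Ulla and Alma) are combined into a pool of £1,760,000.
That pool (£1,760,000) is divided at the grandchildren's generation equally among Zane, Jarrah, Elio, Gideon, and Marit: £352,000 each.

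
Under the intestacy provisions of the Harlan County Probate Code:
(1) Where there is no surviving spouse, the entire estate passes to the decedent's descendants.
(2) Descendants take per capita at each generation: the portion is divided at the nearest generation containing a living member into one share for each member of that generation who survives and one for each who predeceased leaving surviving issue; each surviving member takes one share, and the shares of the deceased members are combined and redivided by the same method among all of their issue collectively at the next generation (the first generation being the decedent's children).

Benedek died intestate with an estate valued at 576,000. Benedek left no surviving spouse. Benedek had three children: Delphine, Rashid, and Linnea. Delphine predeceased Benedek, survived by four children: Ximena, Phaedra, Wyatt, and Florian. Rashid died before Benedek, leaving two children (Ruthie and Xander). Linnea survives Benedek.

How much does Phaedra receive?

Phaedra receives 64,000.

The entire 576,000 passes to the descendants.
That amount (576,000) is divided at the children's generation into 3 shares of 192,000. Linnea takes 192,000. The 2 shares of the deceased (Delphine and Rashid) are combined into a pool of 384,000.
That pool (384,000) is divided at the grandchildren's generation equally among Ximena, Phaedra, Wyatt, Florian, Ruthie, and Xander: 64,000 each.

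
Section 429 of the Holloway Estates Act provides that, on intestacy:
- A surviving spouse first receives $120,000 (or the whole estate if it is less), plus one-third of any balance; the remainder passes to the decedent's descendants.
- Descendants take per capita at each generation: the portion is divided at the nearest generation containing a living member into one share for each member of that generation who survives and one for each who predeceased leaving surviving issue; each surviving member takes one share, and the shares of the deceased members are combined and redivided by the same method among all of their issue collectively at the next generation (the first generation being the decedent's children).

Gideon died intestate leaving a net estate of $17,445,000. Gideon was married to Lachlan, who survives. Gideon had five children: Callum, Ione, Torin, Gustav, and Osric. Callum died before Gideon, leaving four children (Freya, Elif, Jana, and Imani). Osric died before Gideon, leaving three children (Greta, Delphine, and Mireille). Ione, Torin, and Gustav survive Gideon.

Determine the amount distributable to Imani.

Imani receives $660,000.

Lachlan first takes $120,000, leaving a balance of $17,325,000. Lachlan then takes one-third of the balance ($5,775,000), for a total of $5,895,000. The remaining $11,550,000 passes to the descendants.
The descendants' portion ($11,550,000) is divided at the children's generation into 5 shares of $2,310,000. Ione, Torin, and Gustav each take $2,310,000. The 2 shares of the deceased (Callum and Osric) are combined into a pool of $4,620,000.
That pool ($4,620,000) is divided at the grandchildren's generation equally among Freya, Elif, Jana, Imani, Greta, Delphine, and Mireille: $660,000 each.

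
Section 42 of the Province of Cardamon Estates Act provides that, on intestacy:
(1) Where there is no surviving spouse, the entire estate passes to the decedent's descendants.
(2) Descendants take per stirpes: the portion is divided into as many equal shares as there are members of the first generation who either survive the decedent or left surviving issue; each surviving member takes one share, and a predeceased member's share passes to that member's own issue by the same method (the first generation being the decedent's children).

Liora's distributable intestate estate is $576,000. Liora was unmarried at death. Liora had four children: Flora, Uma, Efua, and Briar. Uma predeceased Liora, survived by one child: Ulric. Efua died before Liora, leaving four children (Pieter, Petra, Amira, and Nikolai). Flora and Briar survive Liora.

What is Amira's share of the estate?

The entire $576,000 passes to the descendants.
That amount ($576,000) is divided into 4 shares of $144,000: Flora and Briar each take $144,000; Uma's $144,000 share passes to Uma's issue; Efua's $144,000 share passes to Efua's issue.
Uma's share ($144,000) passes entirely to Ulric.
Efua's share ($144,000) is divided into 4 shares of $36,000: Pieter, Petra, Amira, and Nikolai each take $36,000.

Amira receives $36,000.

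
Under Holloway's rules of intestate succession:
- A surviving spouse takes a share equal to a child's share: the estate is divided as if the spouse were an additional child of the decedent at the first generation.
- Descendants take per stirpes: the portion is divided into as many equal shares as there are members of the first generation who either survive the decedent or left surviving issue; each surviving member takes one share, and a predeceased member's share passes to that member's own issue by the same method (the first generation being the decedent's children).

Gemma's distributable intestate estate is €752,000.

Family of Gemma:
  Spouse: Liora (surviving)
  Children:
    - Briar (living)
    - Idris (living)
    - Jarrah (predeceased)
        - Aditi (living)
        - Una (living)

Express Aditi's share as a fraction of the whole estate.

The spouse counts as an additional share at the children's level, so there are 4 primary shares of €188,000. Liora takes one such share (€188,000).
The children's combined portion (€564,000) is divided into 3 shares of €188,000: Briar and Idris each take €188,000; Jarrah's €188,000 share passes to Jarrah's issue.
Jarrah's share (€188,000) is divided into 2 shares of €94,000: Aditi and Una each take €94,000.

Aditi receives 1/8 of the estate.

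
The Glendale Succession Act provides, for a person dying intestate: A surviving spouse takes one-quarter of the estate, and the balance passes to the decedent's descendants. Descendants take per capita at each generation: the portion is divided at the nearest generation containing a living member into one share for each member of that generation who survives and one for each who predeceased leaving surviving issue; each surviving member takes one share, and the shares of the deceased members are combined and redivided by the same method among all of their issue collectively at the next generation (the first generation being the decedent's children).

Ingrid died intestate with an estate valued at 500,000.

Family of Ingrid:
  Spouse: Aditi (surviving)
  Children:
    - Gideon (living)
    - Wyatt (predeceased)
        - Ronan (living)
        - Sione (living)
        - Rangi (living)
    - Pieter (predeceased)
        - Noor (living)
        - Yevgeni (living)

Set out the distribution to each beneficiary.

Aditi takes one-quarter of 500,000 = 125,000. The remaining 375,000 passes to the descendants.
The descendants' portion (375,000) is divided at the children's generation into 3 shares of 125,000. Gideon takes 125,000. The 2 shares of the deceased (Wyatt and Pieter) are combined into a pool of 250,000.
That pool (250,000) is divided at the grandchildren's generation equally among Ronan, Sione, Rangi, Noor, and Yevgeni: 50,000 each.

Aditi: 125,000; Gideon: 125,000; Ronan: 50,000; Sione: 50,000; Rangi: 50,000; Noor: 50,000; Yevgeni: 50,000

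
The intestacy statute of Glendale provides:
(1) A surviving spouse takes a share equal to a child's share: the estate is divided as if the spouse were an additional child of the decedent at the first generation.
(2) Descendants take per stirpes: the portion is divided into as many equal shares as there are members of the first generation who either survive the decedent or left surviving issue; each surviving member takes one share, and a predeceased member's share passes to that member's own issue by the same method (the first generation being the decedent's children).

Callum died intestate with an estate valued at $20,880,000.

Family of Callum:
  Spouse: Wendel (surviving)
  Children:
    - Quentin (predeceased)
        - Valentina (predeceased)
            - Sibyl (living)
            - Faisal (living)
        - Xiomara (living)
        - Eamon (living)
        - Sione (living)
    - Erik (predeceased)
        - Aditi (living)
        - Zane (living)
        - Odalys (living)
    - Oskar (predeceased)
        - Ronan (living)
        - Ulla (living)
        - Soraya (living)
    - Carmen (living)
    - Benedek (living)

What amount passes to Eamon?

Eamon receives $870,000.

The spouse counts as an additional share at the children's level, so there are 6 primary shares of $3,480,000. Wendel takes one such share ($3,480,000).
The children's combined portion ($17,400,000) is divided into 5 shares of $3,480,000: Carmen and Benedek each take $3,480,000; Quentin's $3,480,000 share passes to Quentin's issue; Erik's $3,480,000 share passes to Erik's issue; Oskar's $3,480,000 share passes to Oskar's issue.
Quentin's share ($3,480,000) is divided into 4 shares of $870,000: Xiomara, Eamon, and Sione each take $870,000; Valentina's $870,000 share passes to Valentina's issue.
Valentina's share ($870,000) is divided into 2 shares of $435,000: Sibyl and Faisal each take $435,000.
Erik's share ($3,480,000) is divided into 3 shares of $1,160,000: Aditi, Zane, and Odalys each take $1,160,000.
Oskar's share ($3,480,000) is divided into 3 shares of $1,160,000: Ronan, Ulla, and Soraya each take $1,160,000.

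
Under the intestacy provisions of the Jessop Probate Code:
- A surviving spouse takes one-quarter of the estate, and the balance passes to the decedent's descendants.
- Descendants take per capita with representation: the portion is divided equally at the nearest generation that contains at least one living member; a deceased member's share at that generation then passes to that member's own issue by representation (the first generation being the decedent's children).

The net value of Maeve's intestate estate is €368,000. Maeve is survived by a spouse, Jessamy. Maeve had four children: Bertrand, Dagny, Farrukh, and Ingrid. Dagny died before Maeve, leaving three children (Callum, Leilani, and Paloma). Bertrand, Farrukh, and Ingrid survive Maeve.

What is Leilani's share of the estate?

Leilani receives €23,000.

Jessamy takes one-quarter of €368,000 = €92,000. The remaining €276,000 passes to the descendants.
The descendants' portion (€276,000) is divided into 4 shares of €69,000: Bertrand, Farrukh, and Ingrid each take €69,000; Dagny's €69,000 share passes to Dagny's issue.
Dagny's share (€69,000) is divided into 3 shares of €23,000: Callum, Leilani, and Paloma each take €23,000.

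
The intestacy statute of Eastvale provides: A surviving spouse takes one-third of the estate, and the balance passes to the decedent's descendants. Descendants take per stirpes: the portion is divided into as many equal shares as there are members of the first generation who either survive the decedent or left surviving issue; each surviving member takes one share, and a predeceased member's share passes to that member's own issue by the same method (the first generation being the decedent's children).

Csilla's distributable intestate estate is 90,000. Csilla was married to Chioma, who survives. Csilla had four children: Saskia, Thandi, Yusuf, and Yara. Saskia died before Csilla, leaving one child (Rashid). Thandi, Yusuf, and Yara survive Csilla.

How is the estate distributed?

Chioma: 30,000; Rashid: 15,000; Thandi: 15,000; Yusuf: 15,000; Yara: 15,000

Chioma takes one-third of 90,000 = 30,000. The remaining 60,000 passes to the descendants.
The descendants' portion (60,000) is divided into 4 shares of 15,000: Thandi, Yusuf, and Yara each take 15,000; Saskia's 15,000 share passes to Saskia's issue.
Saskia's share (15,000) passes entirely to Rashid.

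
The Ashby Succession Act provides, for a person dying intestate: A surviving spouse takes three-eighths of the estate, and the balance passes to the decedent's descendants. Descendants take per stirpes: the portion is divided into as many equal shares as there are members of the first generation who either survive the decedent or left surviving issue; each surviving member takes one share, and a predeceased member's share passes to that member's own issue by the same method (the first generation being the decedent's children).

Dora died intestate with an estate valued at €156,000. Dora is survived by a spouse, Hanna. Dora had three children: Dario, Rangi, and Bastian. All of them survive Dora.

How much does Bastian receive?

Hanna takes three-eighths of €156,000 = €58,500. The remaining €97,500 passes to the descendants.
The descendants' portion (€97,500) is divided into 3 shares of €32,500: Dario, Rangi, and Bastian each take €32,500.

Bastian receives €32,500.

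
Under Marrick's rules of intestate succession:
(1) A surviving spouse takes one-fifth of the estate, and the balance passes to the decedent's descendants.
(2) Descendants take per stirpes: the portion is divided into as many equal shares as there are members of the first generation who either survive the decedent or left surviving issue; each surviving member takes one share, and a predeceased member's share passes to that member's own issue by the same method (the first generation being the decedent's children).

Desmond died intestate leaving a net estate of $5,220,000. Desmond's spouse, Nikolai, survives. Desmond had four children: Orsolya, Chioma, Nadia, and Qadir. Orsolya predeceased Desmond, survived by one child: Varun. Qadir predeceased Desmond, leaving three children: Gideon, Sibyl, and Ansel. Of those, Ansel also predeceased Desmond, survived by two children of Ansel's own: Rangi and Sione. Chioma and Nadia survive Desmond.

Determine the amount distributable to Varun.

Nikolai takes one-fifth of $5,220,000 = $1,044,000. The remaining $4,176,000 passes to the descendants.
The descendants' portion ($4,176,000) is divided into 4 shares of $1,044,000: Chioma and Nadia each take $1,044,000; Orsolya's $1,044,000 share passes to Orsolya's issue; Qadir's $1,044,000 share passes to Qadir's issue.
Orsolya's share ($1,044,000) passes entirely to Varun.
Qadir's share ($1,044,000) is divided into 3 shares of $348,000: Gideon and Sibyl each take $348,000; Ansel's $348,000 share passes to Ansel's issue.
Ansel's share ($348,000) is divided into 2 shares of $174,000: Rangi and Sione each take $174,000.

Varun receives $1,044,000.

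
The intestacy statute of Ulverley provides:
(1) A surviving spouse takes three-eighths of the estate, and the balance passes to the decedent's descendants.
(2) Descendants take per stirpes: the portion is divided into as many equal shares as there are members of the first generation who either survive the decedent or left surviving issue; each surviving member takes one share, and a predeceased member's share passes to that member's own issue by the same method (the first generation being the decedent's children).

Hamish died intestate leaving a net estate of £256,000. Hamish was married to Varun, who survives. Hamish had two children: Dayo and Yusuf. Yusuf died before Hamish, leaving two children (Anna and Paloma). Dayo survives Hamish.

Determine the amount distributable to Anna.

Varun takes three-eighths of £256,000 = £96,000. The remaining £160,000 passes to the descendants.
The descendants' portion (£160,000) is divided into 2 shares of £80,000: Dayo takes £80,000; Yusuf's £80,000 share passes to Yusuf's issue.
Yusuf's share (£80,000) is divided into 2 shares of £40,000: Anna and Paloma each take £40,000.

Anna receives £40,000.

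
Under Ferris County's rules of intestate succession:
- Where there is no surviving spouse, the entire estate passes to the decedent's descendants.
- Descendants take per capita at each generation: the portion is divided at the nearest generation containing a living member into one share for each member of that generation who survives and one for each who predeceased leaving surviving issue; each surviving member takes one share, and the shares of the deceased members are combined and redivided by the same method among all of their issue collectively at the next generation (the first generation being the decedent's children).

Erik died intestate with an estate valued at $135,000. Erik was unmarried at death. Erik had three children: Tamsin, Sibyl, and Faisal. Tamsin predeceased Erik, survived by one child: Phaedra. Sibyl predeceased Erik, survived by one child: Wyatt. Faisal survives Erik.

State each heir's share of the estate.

The entire $135,000 passes to the descendants.
That amount ($135,000) is divided at the children's generation into 3 shares of $45,000. Faisal takes $45,000. The 2 shares of the deceased (Tamsin and Sibyl) are combined into a pool of $90,000.
That pool ($90,000) is divided at the grandchildren's generation equally among Phaedra and Wyatt: $45,000 each.

Phaedra: $45,000; Wyatt: $45,000; Faisal: $45,000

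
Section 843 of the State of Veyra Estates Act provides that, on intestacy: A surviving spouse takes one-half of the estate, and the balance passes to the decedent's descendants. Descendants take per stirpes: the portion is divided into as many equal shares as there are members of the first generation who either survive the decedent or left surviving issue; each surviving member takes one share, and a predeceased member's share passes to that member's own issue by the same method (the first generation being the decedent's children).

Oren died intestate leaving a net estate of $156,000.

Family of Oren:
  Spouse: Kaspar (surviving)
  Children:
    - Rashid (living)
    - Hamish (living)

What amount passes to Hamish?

Kaspar takes one-half of $156,000 = $78,000. The remaining $78,000 passes to the descendants.
The descendants' portion ($78,000) is divided into 2 shares of $39,000: Rashid and Hamish each take $39,000.

Hamish receives $39,000.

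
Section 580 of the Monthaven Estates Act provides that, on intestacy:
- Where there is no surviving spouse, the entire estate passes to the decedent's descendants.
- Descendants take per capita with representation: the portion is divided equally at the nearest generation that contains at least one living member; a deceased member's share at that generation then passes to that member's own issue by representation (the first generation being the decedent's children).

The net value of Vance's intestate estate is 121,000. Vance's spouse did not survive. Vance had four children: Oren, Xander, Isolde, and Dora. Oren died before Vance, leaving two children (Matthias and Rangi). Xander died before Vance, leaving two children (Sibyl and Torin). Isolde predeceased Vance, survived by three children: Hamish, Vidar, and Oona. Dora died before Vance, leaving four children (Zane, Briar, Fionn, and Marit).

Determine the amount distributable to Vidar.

The entire 121,000 passes to the descendants.
No child survives, so the initial division is made at the grandchildren's generation.
That amount (121,000) is divided into 11 shares of 11,000: Matthias, Rangi, Sibyl, Torin, Hamish, Vidar, Oona, Zane, Briar, Fionn, and Marit each take 11,000.

Vidar receives 11,000.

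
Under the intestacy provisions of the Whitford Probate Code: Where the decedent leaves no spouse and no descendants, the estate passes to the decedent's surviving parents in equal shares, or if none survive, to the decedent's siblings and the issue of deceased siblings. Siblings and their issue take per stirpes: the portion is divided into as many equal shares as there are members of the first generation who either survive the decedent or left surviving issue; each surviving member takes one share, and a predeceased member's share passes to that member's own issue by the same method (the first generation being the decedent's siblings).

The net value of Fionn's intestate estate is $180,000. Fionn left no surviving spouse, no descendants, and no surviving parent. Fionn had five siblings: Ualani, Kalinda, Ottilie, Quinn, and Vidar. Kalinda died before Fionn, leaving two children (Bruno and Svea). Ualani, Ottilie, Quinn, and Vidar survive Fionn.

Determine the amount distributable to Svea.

Svea receives $18,000.

The entire $180,000 passes to the siblings and their issue.
That amount ($180,000) is divided into 5 shares of $36,000: Ualani, Ottilie, Quinn, and Vidar each take $36,000; Kalinda's $36,000 share passes to Kalinda's issue.
Kalinda's share ($36,000) is divided into 2 shares of $18,000: Bruno and Svea each take $18,000.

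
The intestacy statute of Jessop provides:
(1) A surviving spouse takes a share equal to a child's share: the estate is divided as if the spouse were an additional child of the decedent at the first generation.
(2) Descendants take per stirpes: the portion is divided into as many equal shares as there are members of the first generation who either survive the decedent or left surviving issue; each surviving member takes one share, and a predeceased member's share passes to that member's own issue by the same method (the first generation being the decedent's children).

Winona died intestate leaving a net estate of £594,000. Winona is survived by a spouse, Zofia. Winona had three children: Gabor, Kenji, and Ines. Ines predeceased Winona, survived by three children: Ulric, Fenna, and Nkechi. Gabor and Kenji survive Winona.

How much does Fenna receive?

Fenna receives £49,500.

The spouse counts as an additional share at the children's level, so there are 4 primary shares of £148,500. Zofia takes one such share (£148,500).
The children's combined portion (£445,500) is divided into 3 shares of £148,500: Gabor and Kenji each take £148,500; Ines's £148,500 share passes to Ines's issue.
Ines's share (£148,500) is divided into 3 shares of £49,500: Ulric, Fenna, and Nkechi each take £49,500.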